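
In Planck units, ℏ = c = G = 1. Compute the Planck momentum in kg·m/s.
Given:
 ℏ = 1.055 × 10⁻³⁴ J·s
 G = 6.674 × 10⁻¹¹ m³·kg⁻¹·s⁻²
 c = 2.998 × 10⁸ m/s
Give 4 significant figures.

The unique combination of the constants set to 1 with dimensions of momentum is p_P = √(ℏc³/G).
  = √(42.60)
  = 6.527 kg·m/s

6.527 kg·m/s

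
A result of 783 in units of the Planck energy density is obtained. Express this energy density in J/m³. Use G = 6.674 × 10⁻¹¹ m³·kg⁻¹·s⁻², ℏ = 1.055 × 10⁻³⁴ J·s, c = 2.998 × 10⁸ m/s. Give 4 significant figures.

One Planck energy density: u_P = c⁷/(ℏG²) = 4.632 × 10¹¹³ J/m³.
783 × 4.632 × 10¹¹³ J/m³ = 3.627 × 10¹¹⁶ J/m³

3.627 × 10¹¹⁶ J/m³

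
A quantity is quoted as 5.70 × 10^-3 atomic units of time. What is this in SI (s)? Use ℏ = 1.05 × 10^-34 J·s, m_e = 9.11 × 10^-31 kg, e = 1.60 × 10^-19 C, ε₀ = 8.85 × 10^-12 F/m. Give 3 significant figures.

One atomic unit of time: τ_au = (4πε₀)²ℏ³/(m_e e⁴) = 2.40 × 10^-17 s.
5.70 × 10^-3 × 2.40 × 10^-17 s = 1.37 × 10^-19 s

1.37 × 10^-19 s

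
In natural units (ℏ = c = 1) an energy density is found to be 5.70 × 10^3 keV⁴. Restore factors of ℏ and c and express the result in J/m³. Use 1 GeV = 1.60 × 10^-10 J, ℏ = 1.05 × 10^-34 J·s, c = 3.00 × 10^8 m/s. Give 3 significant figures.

1.20 × 10^17 J/m³

[E]/[L]³ = [E]⁴/(ℏc)³; restore (ℏc)⁻³.
1 GeV⁴ → 1/(ℏc)³ × (1 GeV in J)⁴ = 2.10 × 10^37 J/m³.
Convert the energy scale: 5.70 × 10^3 keV⁴ = 5.70 × 10^-21 GeV⁴.
Result: 5.70 × 10^-21 × 2.10 × 10^37 = 1.20 × 10^17 J/m³.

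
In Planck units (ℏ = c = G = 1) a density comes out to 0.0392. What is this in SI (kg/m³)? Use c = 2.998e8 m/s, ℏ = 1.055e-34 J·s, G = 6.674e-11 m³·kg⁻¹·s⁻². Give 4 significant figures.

One Planck density: ρ_P = c⁵/(ℏG²) = 5.154e96 kg/m³.
0.0392 × 5.154e96 kg/m³ = 2.020e95 kg/m³

2.020e95 kg/m³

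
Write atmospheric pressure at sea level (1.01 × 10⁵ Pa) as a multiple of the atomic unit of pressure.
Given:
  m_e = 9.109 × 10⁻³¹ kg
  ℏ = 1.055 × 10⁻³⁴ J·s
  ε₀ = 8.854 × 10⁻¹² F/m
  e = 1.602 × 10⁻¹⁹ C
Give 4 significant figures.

3.448 × 10⁻⁹

atomic unit of pressure: P_au = E_h/a₀³ = m_e⁴e¹⁰/((4πε₀)⁵ℏ⁸) = 2.929 × 10¹³ Pa.
1.01 × 10⁵ / 2.929 × 10¹³ = 3.448 × 10⁻⁹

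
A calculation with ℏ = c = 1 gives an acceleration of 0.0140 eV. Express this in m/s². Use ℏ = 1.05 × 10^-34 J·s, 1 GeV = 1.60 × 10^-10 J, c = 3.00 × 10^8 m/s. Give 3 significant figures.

6.40 × 10^21 m/s²

Acceleration is [L]/[T]² = c·[E]/ℏ.
1 GeV → c/ℏ × (1 GeV in J) = 4.57 × 10^32 m/s².
Convert the energy scale: 0.0140 eV = 1.40 × 10^-11 GeV.
Result: 1.40 × 10^-11 × 4.57 × 10^32 = 6.40 × 10^21 m/s².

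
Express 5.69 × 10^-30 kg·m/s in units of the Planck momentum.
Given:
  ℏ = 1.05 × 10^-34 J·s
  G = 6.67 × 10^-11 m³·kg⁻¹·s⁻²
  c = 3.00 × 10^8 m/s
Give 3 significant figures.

8.73 × 10^-31

Planck momentum: p_P = √(ℏc³/G) = 6.52 kg·m/s.
5.69 × 10^-30 / 6.52 = 8.73 × 10^-31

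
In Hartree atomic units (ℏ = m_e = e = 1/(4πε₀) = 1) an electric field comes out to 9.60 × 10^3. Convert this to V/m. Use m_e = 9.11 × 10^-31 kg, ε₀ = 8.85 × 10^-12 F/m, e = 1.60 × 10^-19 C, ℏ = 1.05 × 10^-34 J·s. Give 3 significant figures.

5.00 × 10^15 V/m

One atomic unit of electric field: E_au = E_h/(e a₀) = m_e²e⁵/((4πε₀)³ℏ⁴) = 5.20 × 10^11 V/m.
9.60 × 10^3 × 5.20 × 10^11 V/m = 5.00 × 10^15 V/m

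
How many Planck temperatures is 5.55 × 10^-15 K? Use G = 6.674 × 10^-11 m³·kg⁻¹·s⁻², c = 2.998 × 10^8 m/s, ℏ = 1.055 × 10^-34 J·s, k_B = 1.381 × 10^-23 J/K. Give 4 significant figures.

3.917 × 10^-47

Planck temperature: T_P = √(ℏc⁵/G) / k_B = 1.417 × 10^32 K.
5.55 × 10^-15 / 1.417 × 10^32 = 3.917 × 10^-47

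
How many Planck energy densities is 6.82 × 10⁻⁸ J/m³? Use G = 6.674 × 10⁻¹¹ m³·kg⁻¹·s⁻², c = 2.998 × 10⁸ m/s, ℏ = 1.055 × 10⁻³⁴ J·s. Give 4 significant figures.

1.472 × 10⁻¹²¹

Planck energy density: u_P = c⁷/(ℏG²) = 4.632 × 10¹¹³ J/m³.
6.82 × 10⁻⁸ / 4.632 × 10¹¹³ = 1.472 × 10⁻¹²¹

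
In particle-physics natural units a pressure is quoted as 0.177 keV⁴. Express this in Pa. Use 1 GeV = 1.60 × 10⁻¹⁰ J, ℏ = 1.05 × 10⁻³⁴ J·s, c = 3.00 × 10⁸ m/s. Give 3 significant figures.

3.71 × 10¹² Pa

Pressure is [E]/[L]³ = [E]⁴/(ℏc)³.
1 GeV⁴ → 1/(ℏc)³ × (1 GeV in J)⁴ = 2.10 × 10³⁷ Pa.
Convert the energy scale: 0.177 keV⁴ = 1.77 × 10⁻²⁵ GeV⁴.
Result: 1.77 × 10⁻²⁵ × 2.10 × 10³⁷ = 3.71 × 10¹² Pa.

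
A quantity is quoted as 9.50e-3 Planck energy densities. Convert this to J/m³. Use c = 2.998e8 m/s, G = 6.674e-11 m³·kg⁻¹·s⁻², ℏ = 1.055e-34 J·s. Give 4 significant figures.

One Planck energy density: u_P = c⁷/(ℏG²) = 4.632e113 J/m³.
9.50e-3 × 4.632e113 J/m³ = 4.401e111 J/m³

4.401e111 J/m³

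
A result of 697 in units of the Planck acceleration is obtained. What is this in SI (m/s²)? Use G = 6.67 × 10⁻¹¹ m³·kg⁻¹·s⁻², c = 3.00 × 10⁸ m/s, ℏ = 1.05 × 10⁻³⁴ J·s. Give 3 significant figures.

One Planck acceleration: a_P = √(c⁷/(ℏG)) = 5.59 × 10⁵¹ m/s².
697 × 5.59 × 10⁵¹ m/s² = 3.89 × 10⁵⁴ m/s²

3.89 × 10⁵⁴ m/s²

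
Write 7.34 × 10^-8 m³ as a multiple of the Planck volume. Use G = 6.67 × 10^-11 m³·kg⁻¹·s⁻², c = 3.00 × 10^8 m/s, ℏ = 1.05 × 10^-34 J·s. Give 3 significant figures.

1.76 × 10^97

Planck volume: V_P = (ℏG/c³)^(3/2) = 4.18 × 10^-105 m³.
7.34 × 10^-8 / 4.18 × 10^-105 = 1.76 × 10^97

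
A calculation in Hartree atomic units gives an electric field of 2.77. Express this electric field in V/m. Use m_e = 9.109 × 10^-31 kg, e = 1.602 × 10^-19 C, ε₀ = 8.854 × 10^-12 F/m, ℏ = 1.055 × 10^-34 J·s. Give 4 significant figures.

1.421 × 10^12 V/m

One atomic unit of electric field: E_au = E_h/(e a₀) = m_e²e⁵/((4πε₀)³ℏ⁴) = 5.131 × 10^11 V/m.
2.77 × 5.131 × 10^11 V/m = 1.421 × 10^12 V/m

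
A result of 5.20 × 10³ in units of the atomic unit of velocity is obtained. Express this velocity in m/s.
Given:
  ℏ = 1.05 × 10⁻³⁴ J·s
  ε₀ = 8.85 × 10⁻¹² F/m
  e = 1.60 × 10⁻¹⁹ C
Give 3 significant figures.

1.14 × 10¹⁰ m/s

One atomic unit of velocity: v_au = e²/(4πε₀ℏ) = 2.19 × 10⁶ m/s.
5.20 × 10³ × 2.19 × 10⁶ m/s = 1.14 × 10¹⁰ m/s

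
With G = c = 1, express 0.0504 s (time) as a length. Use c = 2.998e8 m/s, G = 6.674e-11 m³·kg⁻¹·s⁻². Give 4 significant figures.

Time → length via c.
0.0504 s × (c) = 1.511e7 m

1.511e7 m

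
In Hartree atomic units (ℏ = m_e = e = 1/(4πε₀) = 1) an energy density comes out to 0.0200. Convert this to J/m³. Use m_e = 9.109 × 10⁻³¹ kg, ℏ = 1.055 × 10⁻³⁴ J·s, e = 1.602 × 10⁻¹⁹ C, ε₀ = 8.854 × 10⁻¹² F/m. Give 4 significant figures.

5.858 × 10¹¹ J/m³

One atomic unit of energy density: u_au = E_h/a₀³ = m_e⁴e¹⁰/((4πε₀)⁵ℏ⁸) = 2.929 × 10¹³ J/m³.
0.0200 × 2.929 × 10¹³ J/m³ = 5.858 × 10¹¹ J/m³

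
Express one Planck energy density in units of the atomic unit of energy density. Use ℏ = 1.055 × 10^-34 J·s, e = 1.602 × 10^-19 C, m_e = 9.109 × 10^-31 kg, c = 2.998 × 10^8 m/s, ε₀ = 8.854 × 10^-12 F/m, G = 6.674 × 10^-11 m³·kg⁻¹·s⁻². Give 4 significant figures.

Planck energy density: u_P = c⁷/(ℏG²) = 4.632 × 10^113 J/m³
atomic unit of energy density: u_au = E_h/a₀³ = m_e⁴e¹⁰/((4πε₀)⁵ℏ⁸) = 2.929 × 10^13 J/m³
ratio = 4.632 × 10^113 / 2.929 × 10^13 = 1.581 × 10^100

1.581 × 10^100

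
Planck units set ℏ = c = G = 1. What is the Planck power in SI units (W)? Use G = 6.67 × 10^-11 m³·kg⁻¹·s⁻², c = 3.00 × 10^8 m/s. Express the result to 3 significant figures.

3.64 × 10^52 W

The unique combination of the constants set to 1 with dimensions of power is P_P = c⁵/G.
  = 2.43 × 10^42 / 6.67 × 10^-11
  = 3.64 × 10^52 W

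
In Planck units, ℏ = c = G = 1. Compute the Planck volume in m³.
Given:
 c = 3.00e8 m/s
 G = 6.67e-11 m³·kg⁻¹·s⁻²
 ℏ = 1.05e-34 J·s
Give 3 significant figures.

4.18e-105 m³

Dimensional analysis gives V_P = (ℏG/c³)^(3/2).
  = √(1.75e-209)
  = 4.18e-105 m³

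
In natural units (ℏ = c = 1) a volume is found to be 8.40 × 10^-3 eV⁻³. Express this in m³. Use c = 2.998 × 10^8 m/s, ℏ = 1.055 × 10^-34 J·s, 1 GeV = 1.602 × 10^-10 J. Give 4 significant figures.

6.465 × 10^-23 m³

Volume is [L]³ = [E]⁻³·(ℏc)³.
1 GeV⁻³ → (ℏc)³ × (1 GeV in J)⁻³ = 7.696 × 10^-48 m³.
Convert the energy scale: 8.40 × 10^-3 eV⁻³ = 8.40 × 10^24 GeV⁻³.
Result: 8.40 × 10^24 × 7.696 × 10^-48 = 6.465 × 10^-23 m³.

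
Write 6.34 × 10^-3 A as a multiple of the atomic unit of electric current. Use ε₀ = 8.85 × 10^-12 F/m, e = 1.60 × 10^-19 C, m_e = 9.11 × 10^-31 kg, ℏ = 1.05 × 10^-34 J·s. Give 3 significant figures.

atomic unit of electric current: I_au = e E_h/ℏ = m_e e⁵/((4πε₀)²ℏ³) = 6.67 × 10^-3 A.
6.34 × 10^-3 / 6.67 × 10^-3 = 0.950

0.950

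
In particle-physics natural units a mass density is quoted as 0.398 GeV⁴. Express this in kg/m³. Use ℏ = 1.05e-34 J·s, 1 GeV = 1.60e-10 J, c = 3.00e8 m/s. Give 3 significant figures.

Mass density is [E]/(c²[L]³) = [E]⁴/(ℏ³c⁵).
1 GeV⁴ → 1/(ℏ³c⁵) × (1 GeV in J)⁴ = 2.33e20 kg/m³.
Result: 0.398 × 2.33e20 = 9.27e19 kg/m³.

9.27e19 kg/m³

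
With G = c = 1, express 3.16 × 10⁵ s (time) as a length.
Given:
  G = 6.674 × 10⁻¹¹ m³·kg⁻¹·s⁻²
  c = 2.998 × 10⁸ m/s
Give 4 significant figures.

9.474 × 10¹³ m

Time → length via c.
3.16 × 10⁵ s × (c) = 9.474 × 10¹³ m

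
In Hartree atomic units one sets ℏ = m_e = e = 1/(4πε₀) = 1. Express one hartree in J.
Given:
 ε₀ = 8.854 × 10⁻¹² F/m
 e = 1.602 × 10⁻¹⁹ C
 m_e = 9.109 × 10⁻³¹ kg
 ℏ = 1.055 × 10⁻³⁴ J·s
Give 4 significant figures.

E_h = m_e e⁴/(4πε₀ℏ)²
  = 6.000 × 10⁻¹⁰⁶ / 1.378 × 10⁻⁸⁸
  = 4.354 × 10⁻¹⁸ J

4.354 × 10⁻¹⁸ J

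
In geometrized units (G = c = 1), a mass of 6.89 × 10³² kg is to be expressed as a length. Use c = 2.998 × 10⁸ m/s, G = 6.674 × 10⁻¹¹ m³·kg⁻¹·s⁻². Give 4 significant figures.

5.116 × 10⁵ m

In G = c = 1 units mass has dimensions of length; the conversion factor is G/c².
6.89 × 10³² kg × (G/c²) = 5.116 × 10⁵ m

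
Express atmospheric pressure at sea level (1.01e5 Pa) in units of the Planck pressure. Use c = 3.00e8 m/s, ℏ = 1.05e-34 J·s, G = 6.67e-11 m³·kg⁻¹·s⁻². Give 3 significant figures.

Planck pressure: p_P = c⁷/(ℏG²) = 4.68e113 Pa.
1.01e5 / 4.68e113 = 2.16e-109

2.16e-109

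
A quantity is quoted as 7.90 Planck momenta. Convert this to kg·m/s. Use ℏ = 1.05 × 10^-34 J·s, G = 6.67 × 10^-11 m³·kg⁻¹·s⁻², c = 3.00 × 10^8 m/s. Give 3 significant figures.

51.5 kg·m/s

One Planck momentum: p_P = √(ℏc³/G) = 6.52 kg·m/s.
7.90 × 6.52 kg·m/s = 51.5 kg·m/s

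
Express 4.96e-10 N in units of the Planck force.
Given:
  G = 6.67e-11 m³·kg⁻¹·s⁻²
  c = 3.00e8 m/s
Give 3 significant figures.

4.08e-54

Planck force: F_P = c⁴/G = 1.21e44 N.
4.96e-10 / 1.21e44 = 4.08e-54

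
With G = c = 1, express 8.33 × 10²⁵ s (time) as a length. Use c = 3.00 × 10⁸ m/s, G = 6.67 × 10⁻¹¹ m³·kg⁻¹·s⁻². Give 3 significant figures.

Time → length via c.
8.33 × 10²⁵ s × (c) = 2.50 × 10³⁴ m

2.50 × 10³⁴ m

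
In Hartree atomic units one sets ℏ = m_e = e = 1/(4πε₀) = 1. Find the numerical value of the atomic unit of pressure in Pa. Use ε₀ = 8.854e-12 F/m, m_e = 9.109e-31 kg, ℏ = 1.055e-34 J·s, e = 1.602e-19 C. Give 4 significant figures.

P_au = E_h/a₀³ = m_e⁴e¹⁰/((4πε₀)⁵ℏ⁸)
E_h = 4.354e-18 J
a₀ = 5.297e-11 m
E_h/a₀³ = 2.929e13 Pa

2.929e13 Pa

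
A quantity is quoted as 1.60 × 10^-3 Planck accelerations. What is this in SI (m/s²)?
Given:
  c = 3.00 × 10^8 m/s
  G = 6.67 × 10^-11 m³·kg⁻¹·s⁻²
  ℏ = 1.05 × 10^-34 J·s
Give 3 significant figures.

One Planck acceleration: a_P = √(c⁷/(ℏG)) = 5.59 × 10^51 m/s².
1.60 × 10^-3 × 5.59 × 10^51 m/s² = 8.94 × 10^48 m/s²

8.94 × 10^48 m/s²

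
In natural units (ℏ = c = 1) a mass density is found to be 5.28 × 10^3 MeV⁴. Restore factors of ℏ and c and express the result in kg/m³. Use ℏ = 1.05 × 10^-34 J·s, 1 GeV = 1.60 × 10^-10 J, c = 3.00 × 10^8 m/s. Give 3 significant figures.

Mass density is [E]/(c²[L]³) = [E]⁴/(ℏ³c⁵).
1 GeV⁴ → 1/(ℏ³c⁵) × (1 GeV in J)⁴ = 2.33 × 10^20 kg/m³.
Convert the energy scale: 5.28 × 10^3 MeV⁴ = 5.28 × 10^-9 GeV⁴.
Result: 5.28 × 10^-9 × 2.33 × 10^20 = 1.23 × 10^12 kg/m³.

1.23 × 10^12 kg/m³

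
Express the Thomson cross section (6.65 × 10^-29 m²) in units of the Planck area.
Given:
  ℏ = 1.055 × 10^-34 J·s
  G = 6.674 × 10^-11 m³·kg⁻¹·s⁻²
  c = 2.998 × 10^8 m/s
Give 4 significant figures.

2.545 × 10^41

Planck area: A_P = ℏG/c³ = 2.613 × 10^-70 m².
6.65 × 10^-29 / 2.613 × 10^-70 = 2.545 × 10^41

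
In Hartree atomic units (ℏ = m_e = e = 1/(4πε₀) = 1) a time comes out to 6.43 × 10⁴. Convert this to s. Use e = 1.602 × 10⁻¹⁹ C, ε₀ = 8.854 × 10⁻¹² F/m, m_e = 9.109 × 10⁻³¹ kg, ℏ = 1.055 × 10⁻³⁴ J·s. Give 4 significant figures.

One atomic unit of time: τ_au = (4πε₀)²ℏ³/(m_e e⁴) = 2.423 × 10⁻¹⁷ s.
6.43 × 10⁴ × 2.423 × 10⁻¹⁷ s = 1.558 × 10⁻¹² s

1.558 × 10⁻¹² s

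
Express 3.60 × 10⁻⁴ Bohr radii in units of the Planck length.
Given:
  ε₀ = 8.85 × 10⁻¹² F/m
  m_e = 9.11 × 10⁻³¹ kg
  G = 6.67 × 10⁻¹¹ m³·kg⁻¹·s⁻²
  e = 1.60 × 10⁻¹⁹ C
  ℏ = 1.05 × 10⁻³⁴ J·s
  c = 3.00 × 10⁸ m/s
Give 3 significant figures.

Bohr radius: a₀ = 4πε₀ℏ²/(m_e e²) = 5.26 × 10⁻¹¹ m
Planck length: ℓ_P = √(ℏG/c³) = 1.61 × 10⁻³⁵ m
3.60 × 10⁻⁴ × 5.26 × 10⁻¹¹ / 1.61 × 10⁻³⁵ = 1.18 × 10²¹

1.18 × 10²¹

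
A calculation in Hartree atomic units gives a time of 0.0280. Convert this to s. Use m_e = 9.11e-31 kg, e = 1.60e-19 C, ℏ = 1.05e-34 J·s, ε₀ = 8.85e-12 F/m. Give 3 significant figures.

6.71e-19 s

One atomic unit of time: τ_au = (4πε₀)²ℏ³/(m_e e⁴) = 2.40e-17 s.
0.0280 × 2.40e-17 s = 6.71e-19 s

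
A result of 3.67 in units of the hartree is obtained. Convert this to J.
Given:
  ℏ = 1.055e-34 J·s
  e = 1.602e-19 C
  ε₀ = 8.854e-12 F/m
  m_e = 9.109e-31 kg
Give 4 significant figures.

One hartree: E_h = m_e e⁴/(4πε₀ℏ)² = 4.354e-18 J.
3.67 × 4.354e-18 J = 1.598e-17 J

1.598e-17 J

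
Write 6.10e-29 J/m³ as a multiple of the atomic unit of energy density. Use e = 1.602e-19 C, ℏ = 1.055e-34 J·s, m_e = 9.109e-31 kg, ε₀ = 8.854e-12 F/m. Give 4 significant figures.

atomic unit of energy density: u_au = E_h/a₀³ = m_e⁴e¹⁰/((4πε₀)⁵ℏ⁸) = 2.929e13 J/m³.
6.10e-29 / 2.929e13 = 2.083e-42

2.083e-42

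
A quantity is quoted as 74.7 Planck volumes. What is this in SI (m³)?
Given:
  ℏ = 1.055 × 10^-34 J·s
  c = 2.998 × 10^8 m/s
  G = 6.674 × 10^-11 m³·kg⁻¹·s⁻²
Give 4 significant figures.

One Planck volume: V_P = (ℏG/c³)^(3/2) = 4.224 × 10^-105 m³.
74.7 × 4.224 × 10^-105 m³ = 3.155 × 10^-103 m³

3.155 × 10^-103 m³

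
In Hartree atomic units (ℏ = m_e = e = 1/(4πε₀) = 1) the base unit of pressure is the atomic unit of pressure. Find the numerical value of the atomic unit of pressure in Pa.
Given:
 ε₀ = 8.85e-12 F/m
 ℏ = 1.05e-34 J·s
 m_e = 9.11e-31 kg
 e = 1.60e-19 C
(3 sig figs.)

P_au = E_h/a₀³ = m_e⁴e¹⁰/((4πε₀)⁵ℏ⁸)
E_h = 4.38e-18 J
a₀ = 5.26e-11 m
E_h/a₀³ = 3.01e13 Pa

3.01e13 Pa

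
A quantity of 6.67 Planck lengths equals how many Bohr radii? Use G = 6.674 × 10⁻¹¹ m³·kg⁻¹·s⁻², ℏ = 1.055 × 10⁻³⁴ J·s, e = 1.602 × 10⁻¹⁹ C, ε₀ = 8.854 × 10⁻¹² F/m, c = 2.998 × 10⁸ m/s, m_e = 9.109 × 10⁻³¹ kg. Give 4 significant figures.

2.035 × 10⁻²⁴

Planck length: ℓ_P = √(ℏG/c³) = 1.616 × 10⁻³⁵ m
Bohr radius: a₀ = 4πε₀ℏ²/(m_e e²) = 5.297 × 10⁻¹¹ m
6.67 × 1.616 × 10⁻³⁵ / 5.297 × 10⁻¹¹ = 2.035 × 10⁻²⁴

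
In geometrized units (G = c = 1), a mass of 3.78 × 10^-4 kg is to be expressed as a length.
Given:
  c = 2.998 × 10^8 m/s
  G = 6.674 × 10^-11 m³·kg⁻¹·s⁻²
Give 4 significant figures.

2.807 × 10^-31 m

In G = c = 1 units mass has dimensions of length; the conversion factor is G/c².
3.78 × 10^-4 kg × (G/c²) = 2.807 × 10^-31 m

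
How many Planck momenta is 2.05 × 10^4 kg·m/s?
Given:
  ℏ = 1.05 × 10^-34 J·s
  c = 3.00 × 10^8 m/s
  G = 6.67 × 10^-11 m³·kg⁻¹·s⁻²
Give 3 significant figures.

Planck momentum: p_P = √(ℏc³/G) = 6.52 kg·m/s.
2.05 × 10^4 / 6.52 = 3.14 × 10^3

3.14 × 10^3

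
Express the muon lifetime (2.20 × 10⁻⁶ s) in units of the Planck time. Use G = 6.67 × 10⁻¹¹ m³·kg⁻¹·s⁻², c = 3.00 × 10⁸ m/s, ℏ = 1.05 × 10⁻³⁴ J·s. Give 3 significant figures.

4.10 × 10³⁷

Planck time: t_P = √(ℏG/c⁵) = 5.37 × 10⁻⁴⁴ s.
2.20 × 10⁻⁶ / 5.37 × 10⁻⁴⁴ = 4.10 × 10³⁷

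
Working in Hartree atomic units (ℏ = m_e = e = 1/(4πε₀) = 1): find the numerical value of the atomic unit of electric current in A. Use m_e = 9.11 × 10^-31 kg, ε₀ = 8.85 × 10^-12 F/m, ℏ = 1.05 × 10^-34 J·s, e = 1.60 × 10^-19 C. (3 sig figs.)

6.67 × 10^-3 A

Dimensional analysis gives I_au = e E_h/ℏ = m_e e⁵/((4πε₀)²ℏ³).
E_h = 4.38 × 10^-18 J
e·E_h/ℏ = 6.67 × 10^-3 A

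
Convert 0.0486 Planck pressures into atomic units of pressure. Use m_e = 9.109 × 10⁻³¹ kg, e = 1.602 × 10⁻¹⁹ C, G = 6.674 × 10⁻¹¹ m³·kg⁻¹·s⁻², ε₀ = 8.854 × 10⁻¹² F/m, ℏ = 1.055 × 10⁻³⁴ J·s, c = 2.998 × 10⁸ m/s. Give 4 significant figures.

Planck pressure: p_P = c⁷/(ℏG²) = 4.632 × 10¹¹³ Pa
atomic unit of pressure: P_au = E_h/a₀³ = m_e⁴e¹⁰/((4πε₀)⁵ℏ⁸) = 2.929 × 10¹³ Pa
0.0486 × 4.632 × 10¹¹³ / 2.929 × 10¹³ = 7.686 × 10⁹⁸

7.686 × 10⁹⁸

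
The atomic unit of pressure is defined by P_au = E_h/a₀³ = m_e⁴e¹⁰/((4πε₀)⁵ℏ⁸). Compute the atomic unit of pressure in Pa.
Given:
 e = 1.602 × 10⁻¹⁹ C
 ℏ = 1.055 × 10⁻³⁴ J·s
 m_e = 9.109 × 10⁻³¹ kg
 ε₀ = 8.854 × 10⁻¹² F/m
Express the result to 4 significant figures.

P_au = E_h/a₀³ = m_e⁴e¹⁰/((4πε₀)⁵ℏ⁸)
E_h = 4.354 × 10⁻¹⁸ J
a₀ = 5.297 × 10⁻¹¹ m
E_h/a₀³ = 2.929 × 10¹³ Pa

2.929 × 10¹³ Pa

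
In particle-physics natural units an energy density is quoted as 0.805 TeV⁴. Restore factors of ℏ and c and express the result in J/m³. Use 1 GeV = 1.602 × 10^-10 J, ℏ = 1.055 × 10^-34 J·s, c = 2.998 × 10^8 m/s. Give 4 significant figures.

[E]/[L]³ = [E]⁴/(ℏc)³; restore (ℏc)⁻³.
1 GeV⁴ → 1/(ℏc)³ × (1 GeV in J)⁴ = 2.082 × 10^37 J/m³.
Convert the energy scale: 0.805 TeV⁴ = 8.05 × 10^11 GeV⁴.
Result: 8.05 × 10^11 × 2.082 × 10^37 = 1.676 × 10^49 J/m³.

1.676 × 10^49 J/m³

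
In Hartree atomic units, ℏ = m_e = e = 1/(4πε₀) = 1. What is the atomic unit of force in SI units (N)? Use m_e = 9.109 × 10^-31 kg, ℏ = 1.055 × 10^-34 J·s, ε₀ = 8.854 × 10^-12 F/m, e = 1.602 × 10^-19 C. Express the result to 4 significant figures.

The unique combination of the constants set to 1 with dimensions of force is F_au = E_h/a₀ = m_e²e⁶/((4πε₀)³ℏ⁴).
E_h = 4.354 × 10^-18 J
a₀ = 5.297 × 10^-11 m
E_h/a₀ = 8.220 × 10^-8 N

8.220 × 10^-8 N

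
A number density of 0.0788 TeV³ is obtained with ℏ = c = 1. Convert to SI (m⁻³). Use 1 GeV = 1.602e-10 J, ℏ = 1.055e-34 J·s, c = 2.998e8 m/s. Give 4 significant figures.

1.024e55 m⁻³

Number density is [L]⁻³ = [E]³/(ℏc)³.
1 GeV³ → 1/(ℏc)³ × (1 GeV in J)³ = 1.299e47 m⁻³.
Convert the energy scale: 0.0788 TeV³ = 7.88e7 GeV³.
Result: 7.88e7 × 1.299e47 = 1.024e55 m⁻³.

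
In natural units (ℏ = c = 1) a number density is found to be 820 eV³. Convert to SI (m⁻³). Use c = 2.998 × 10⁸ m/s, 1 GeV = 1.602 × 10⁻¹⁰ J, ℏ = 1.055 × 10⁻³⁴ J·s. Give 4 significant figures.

1.065 × 10²³ m⁻³

Number density is [L]⁻³ = [E]³/(ℏc)³.
1 GeV³ → 1/(ℏc)³ × (1 GeV in J)³ = 1.299 × 10⁴⁷ m⁻³.
Convert the energy scale: 820 eV³ = 8.20 × 10⁻²⁵ GeV³.
Result: 8.20 × 10⁻²⁵ × 1.299 × 10⁴⁷ = 1.065 × 10²³ m⁻³.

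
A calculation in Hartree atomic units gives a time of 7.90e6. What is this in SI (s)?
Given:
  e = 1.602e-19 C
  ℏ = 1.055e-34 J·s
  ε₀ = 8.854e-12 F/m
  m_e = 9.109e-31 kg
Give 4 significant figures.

1.914e-10 s

One atomic unit of time: τ_au = (4πε₀)²ℏ³/(m_e e⁴) = 2.423e-17 s.
7.90e6 × 2.423e-17 s = 1.914e-10 s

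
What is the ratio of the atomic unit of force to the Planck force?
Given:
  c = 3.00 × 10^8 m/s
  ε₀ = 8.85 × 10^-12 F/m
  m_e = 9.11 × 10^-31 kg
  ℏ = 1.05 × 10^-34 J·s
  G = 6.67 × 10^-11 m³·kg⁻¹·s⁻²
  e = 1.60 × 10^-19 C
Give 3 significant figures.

atomic unit of force: F_au = E_h/a₀ = m_e²e⁶/((4πε₀)³ℏ⁴) = 8.33 × 10^-8 N
Planck force: F_P = c⁴/G = 1.21 × 10^44 N
ratio = 8.33 × 10^-8 / 1.21 × 10^44 = 6.86 × 10^-52

6.86 × 10^-52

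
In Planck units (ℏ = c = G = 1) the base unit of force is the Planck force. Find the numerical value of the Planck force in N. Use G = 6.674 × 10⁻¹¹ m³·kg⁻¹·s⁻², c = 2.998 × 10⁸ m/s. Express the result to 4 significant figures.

F_P = c⁴/G
  = 8.078 × 10³³ / 6.674 × 10⁻¹¹
  = 1.210 × 10⁴⁴ N

1.210 × 10⁴⁴ N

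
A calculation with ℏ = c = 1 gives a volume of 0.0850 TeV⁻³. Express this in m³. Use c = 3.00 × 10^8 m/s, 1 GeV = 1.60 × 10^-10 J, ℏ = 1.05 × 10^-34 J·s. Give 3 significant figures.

Volume is [L]³ = [E]⁻³·(ℏc)³.
1 GeV⁻³ → (ℏc)³ × (1 GeV in J)⁻³ = 7.63 × 10^-48 m³.
Convert the energy scale: 0.0850 TeV⁻³ = 8.50 × 10^-11 GeV⁻³.
Result: 8.50 × 10^-11 × 7.63 × 10^-48 = 6.49 × 10^-58 m³.

6.49 × 10^-58 m³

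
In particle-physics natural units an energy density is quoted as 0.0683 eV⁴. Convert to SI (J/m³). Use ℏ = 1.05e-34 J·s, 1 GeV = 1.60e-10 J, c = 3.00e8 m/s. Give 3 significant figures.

1.43 J/m³

[E]/[L]³ = [E]⁴/(ℏc)³; restore (ℏc)⁻³.
1 GeV⁴ → 1/(ℏc)³ × (1 GeV in J)⁴ = 2.10e37 J/m³.
Convert the energy scale: 0.0683 eV⁴ = 6.83e-38 GeV⁴.
Result: 6.83e-38 × 2.10e37 = 1.43 J/m³.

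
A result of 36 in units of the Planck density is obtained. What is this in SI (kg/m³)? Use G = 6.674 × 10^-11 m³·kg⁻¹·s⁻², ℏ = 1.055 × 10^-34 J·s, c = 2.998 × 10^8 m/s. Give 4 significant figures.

1.855 × 10^98 kg/m³

One Planck density: ρ_P = c⁵/(ℏG²) = 5.154 × 10^96 kg/m³.
36 × 5.154 × 10^96 kg/m³ = 1.855 × 10^98 kg/m³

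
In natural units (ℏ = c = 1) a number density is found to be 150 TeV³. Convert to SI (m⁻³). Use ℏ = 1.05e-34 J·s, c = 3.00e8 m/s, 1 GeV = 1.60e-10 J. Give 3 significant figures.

1.97e58 m⁻³

Number density is [L]⁻³ = [E]³/(ℏc)³.
1 GeV³ → 1/(ℏc)³ × (1 GeV in J)³ = 1.31e47 m⁻³.
Convert the energy scale: 150 TeV³ = 1.50e11 GeV³.
Result: 1.50e11 × 1.31e47 = 1.97e58 m⁻³.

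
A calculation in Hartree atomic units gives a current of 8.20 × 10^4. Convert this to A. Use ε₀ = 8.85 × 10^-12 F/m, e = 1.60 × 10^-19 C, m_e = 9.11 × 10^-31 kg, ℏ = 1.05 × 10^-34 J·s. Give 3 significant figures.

One atomic unit of electric current: I_au = e E_h/ℏ = m_e e⁵/((4πε₀)²ℏ³) = 6.67 × 10^-3 A.
8.20 × 10^4 × 6.67 × 10^-3 A = 547 A

547 A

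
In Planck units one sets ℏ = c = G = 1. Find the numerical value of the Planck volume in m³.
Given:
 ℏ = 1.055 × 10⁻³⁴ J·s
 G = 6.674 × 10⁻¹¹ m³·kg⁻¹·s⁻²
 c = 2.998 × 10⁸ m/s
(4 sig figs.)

V_P = (ℏG/c³)^(3/2)
  = √(1.784 × 10⁻²⁰⁹)
  = 4.224 × 10⁻¹⁰⁵ m³

4.224 × 10⁻¹⁰⁵ m³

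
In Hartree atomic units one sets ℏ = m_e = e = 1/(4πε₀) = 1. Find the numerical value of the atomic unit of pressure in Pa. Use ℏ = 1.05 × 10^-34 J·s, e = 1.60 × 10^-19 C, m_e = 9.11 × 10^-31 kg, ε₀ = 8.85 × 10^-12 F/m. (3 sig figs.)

3.01 × 10^13 Pa

P_au = E_h/a₀³ = m_e⁴e¹⁰/((4πε₀)⁵ℏ⁸)
E_h = 4.38 × 10^-18 J
a₀ = 5.26 × 10^-11 m
E_h/a₀³ = 3.01 × 10^13 Pa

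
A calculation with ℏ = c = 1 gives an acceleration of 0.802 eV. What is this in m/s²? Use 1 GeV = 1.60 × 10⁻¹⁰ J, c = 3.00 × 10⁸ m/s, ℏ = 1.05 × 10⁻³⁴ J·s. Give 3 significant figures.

3.67 × 10²³ m/s²

Acceleration is [L]/[T]² = c·[E]/ℏ.
1 GeV → c/ℏ × (1 GeV in J) = 4.57 × 10³² m/s².
Convert the energy scale: 0.802 eV = 8.02 × 10⁻¹⁰ GeV.
Result: 8.02 × 10⁻¹⁰ × 4.57 × 10³² = 3.67 × 10²³ m/s².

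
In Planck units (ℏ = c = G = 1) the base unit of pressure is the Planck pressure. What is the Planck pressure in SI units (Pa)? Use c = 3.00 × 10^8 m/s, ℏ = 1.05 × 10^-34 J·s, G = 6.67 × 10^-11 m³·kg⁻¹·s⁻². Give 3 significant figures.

p_P = c⁷/(ℏG²)
  = 2.19 × 10^59 / 4.67 × 10^-55
  = 4.68 × 10^113 Pa

4.68 × 10^113 Pa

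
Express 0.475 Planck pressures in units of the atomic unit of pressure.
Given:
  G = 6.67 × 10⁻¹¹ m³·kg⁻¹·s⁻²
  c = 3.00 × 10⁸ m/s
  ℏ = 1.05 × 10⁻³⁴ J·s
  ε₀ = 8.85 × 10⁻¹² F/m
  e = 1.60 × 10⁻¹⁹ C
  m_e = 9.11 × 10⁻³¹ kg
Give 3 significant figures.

7.38 × 10⁹⁹

Planck pressure: p_P = c⁷/(ℏG²) = 4.68 × 10¹¹³ Pa
atomic unit of pressure: P_au = E_h/a₀³ = m_e⁴e¹⁰/((4πε₀)⁵ℏ⁸) = 3.01 × 10¹³ Pa
0.475 × 4.68 × 10¹¹³ / 3.01 × 10¹³ = 7.38 × 10⁹⁹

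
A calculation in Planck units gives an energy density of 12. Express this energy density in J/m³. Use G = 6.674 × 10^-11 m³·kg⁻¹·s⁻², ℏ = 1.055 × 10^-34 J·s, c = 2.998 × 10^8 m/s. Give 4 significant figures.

5.559 × 10^114 J/m³

One Planck energy density: u_P = c⁷/(ℏG²) = 4.632 × 10^113 J/m³.
12 × 4.632 × 10^113 J/m³ = 5.559 × 10^114 J/m³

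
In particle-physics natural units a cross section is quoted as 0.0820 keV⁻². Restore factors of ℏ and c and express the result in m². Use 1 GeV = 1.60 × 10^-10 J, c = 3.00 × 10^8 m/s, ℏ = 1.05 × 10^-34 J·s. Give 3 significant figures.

Area is [L]² = [E]⁻²·(ℏc)²; restore (ℏc)².
1 GeV⁻² → (ℏc)² × (1 GeV in J)⁻² = 3.88 × 10^-32 m².
Convert the energy scale: 0.0820 keV⁻² = 8.20 × 10^10 GeV⁻².
Result: 8.20 × 10^10 × 3.88 × 10^-32 = 3.18 × 10^-21 m².

3.18 × 10^-21 m²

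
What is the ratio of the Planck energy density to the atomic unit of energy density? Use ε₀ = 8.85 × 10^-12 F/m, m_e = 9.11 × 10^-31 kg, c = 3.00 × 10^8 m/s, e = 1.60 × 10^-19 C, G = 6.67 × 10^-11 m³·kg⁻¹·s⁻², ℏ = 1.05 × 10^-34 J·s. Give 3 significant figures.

Planck energy density: u_P = c⁷/(ℏG²) = 4.68 × 10^113 J/m³
atomic unit of energy density: u_au = E_h/a₀³ = m_e⁴e¹⁰/((4πε₀)⁵ℏ⁸) = 3.01 × 10^13 J/m³
ratio = 4.68 × 10^113 / 3.01 × 10^13 = 1.55 × 10^100

1.55 × 10^100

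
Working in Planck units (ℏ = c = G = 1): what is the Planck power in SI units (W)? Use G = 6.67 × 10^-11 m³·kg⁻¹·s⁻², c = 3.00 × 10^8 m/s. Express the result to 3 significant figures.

3.64 × 10^52 W

From ℏ = c = G = 1 the power scale is P_P = c⁵/G.
  = 2.43 × 10^42 / 6.67 × 10^-11
  = 3.64 × 10^52 W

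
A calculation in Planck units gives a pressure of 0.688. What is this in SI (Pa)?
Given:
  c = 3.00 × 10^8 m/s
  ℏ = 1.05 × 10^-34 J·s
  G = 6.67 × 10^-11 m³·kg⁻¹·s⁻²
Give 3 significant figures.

One Planck pressure: p_P = c⁷/(ℏG²) = 4.68 × 10^113 Pa.
0.688 × 4.68 × 10^113 Pa = 3.22 × 10^113 Pa

3.22 × 10^113 Pa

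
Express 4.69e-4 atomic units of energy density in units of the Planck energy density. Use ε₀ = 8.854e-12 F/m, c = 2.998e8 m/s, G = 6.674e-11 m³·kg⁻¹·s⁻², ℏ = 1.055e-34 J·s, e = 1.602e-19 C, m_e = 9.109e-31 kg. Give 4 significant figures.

2.966e-104

atomic unit of energy density: u_au = E_h/a₀³ = m_e⁴e¹⁰/((4πε₀)⁵ℏ⁸) = 2.929e13 J/m³
Planck energy density: u_P = c⁷/(ℏG²) = 4.632e113 J/m³
4.69e-4 × 2.929e13 / 4.632e113 = 2.966e-104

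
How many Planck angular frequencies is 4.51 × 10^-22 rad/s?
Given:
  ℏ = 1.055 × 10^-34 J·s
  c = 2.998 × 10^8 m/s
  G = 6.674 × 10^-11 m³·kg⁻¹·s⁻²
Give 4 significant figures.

Planck angular frequency: ω_P = √(c⁵/(ℏG)) = 1.855 × 10^43 rad/s.
4.51 × 10^-22 / 1.855 × 10^43 = 2.432 × 10^-65

2.432 × 10^-65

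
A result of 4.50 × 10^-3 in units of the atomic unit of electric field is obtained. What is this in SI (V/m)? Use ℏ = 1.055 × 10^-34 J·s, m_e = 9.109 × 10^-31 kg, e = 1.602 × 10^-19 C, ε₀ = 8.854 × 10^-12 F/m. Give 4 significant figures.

One atomic unit of electric field: E_au = E_h/(e a₀) = m_e²e⁵/((4πε₀)³ℏ⁴) = 5.131 × 10^11 V/m.
4.50 × 10^-3 × 5.131 × 10^11 V/m = 2.309 × 10^9 V/m

2.309 × 10^9 V/m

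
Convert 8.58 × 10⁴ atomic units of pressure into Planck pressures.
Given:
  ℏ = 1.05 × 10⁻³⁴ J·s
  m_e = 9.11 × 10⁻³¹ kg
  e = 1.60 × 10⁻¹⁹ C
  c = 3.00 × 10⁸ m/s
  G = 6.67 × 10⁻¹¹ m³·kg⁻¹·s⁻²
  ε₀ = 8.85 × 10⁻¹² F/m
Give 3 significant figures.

atomic unit of pressure: P_au = E_h/a₀³ = m_e⁴e¹⁰/((4πε₀)⁵ℏ⁸) = 3.01 × 10¹³ Pa
Planck pressure: p_P = c⁷/(ℏG²) = 4.68 × 10¹¹³ Pa
8.58 × 10⁴ × 3.01 × 10¹³ / 4.68 × 10¹¹³ = 5.52 × 10⁻⁹⁶

5.52 × 10⁻⁹⁶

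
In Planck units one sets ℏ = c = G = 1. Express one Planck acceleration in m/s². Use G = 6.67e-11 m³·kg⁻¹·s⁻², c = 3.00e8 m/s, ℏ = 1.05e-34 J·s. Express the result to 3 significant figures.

5.59e51 m/s²

a_P = √(c⁷/(ℏG))
  = √(3.12e103)
  = 5.59e51 m/s²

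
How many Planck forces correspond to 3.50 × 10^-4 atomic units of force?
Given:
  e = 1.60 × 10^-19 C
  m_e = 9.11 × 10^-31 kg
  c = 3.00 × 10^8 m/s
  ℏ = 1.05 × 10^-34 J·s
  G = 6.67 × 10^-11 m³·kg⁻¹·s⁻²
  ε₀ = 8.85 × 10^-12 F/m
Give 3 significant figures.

atomic unit of force: F_au = E_h/a₀ = m_e²e⁶/((4πε₀)³ℏ⁴) = 8.33 × 10^-8 N
Planck force: F_P = c⁴/G = 1.21 × 10^44 N
3.50 × 10^-4 × 8.33 × 10^-8 / 1.21 × 10^44 = 2.40 × 10^-55

2.40 × 10^-55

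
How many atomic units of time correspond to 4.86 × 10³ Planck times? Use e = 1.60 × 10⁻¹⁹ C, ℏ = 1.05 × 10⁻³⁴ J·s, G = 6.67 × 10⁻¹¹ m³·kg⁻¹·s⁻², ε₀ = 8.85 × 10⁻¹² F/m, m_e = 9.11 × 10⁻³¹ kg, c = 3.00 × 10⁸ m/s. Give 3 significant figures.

1.09 × 10⁻²³

Planck time: t_P = √(ℏG/c⁵) = 5.37 × 10⁻⁴⁴ s
atomic unit of time: τ_au = (4πε₀)²ℏ³/(m_e e⁴) = 2.40 × 10⁻¹⁷ s
4.86 × 10³ × 5.37 × 10⁻⁴⁴ / 2.40 × 10⁻¹⁷ = 1.09 × 10⁻²³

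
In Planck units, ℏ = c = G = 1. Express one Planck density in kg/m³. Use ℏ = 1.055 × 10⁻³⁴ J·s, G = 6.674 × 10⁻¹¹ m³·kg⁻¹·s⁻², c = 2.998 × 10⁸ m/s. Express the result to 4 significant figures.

From ℏ = c = G = 1 the density scale is ρ_P = c⁵/(ℏG²).
  = 2.422 × 10⁴² / 4.699 × 10⁻⁵⁵
  = 5.154 × 10⁹⁶ kg/m³

5.154 × 10⁹⁶ kg/m³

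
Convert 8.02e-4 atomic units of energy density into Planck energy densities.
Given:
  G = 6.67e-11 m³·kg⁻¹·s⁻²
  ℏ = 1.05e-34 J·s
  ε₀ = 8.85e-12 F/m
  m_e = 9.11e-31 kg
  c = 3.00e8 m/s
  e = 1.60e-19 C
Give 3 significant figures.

5.16e-104

atomic unit of energy density: u_au = E_h/a₀³ = m_e⁴e¹⁰/((4πε₀)⁵ℏ⁸) = 3.01e13 J/m³
Planck energy density: u_P = c⁷/(ℏG²) = 4.68e113 J/m³
8.02e-4 × 3.01e13 / 4.68e113 = 5.16e-104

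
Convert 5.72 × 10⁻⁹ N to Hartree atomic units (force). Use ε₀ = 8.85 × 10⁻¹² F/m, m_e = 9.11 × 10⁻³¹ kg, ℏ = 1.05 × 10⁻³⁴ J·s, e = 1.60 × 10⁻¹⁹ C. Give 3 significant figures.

atomic unit of force: F_au = E_h/a₀ = m_e²e⁶/((4πε₀)³ℏ⁴) = 8.33 × 10⁻⁸ N.
5.72 × 10⁻⁹ / 8.33 × 10⁻⁸ = 0.0687

0.0687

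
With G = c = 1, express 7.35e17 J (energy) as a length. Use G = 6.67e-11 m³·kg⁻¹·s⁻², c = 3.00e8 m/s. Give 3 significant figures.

Energy → length via G/c⁴.
7.35e17 J × (G/c⁴) = 6.05e-27 m

6.05e-27 m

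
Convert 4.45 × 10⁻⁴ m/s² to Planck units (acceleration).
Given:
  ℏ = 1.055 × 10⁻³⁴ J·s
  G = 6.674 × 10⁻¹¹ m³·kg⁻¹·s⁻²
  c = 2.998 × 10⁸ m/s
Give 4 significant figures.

Planck acceleration: a_P = √(c⁷/(ℏG)) = 5.560 × 10⁵¹ m/s².
4.45 × 10⁻⁴ / 5.560 × 10⁵¹ = 8.003 × 10⁻⁵⁶

8.003 × 10⁻⁵⁶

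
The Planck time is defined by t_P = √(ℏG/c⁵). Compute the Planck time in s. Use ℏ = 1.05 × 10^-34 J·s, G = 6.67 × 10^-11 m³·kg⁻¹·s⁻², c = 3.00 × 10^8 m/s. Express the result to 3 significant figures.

t_P = √(ℏG/c⁵)
  = √(2.88 × 10^-87)
  = 5.37 × 10^-44 s

5.37 × 10^-44 s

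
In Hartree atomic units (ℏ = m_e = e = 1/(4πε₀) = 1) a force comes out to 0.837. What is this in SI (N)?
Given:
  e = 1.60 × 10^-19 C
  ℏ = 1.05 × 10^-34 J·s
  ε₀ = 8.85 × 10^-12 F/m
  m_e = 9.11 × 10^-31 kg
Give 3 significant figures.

6.97 × 10^-8 N

One atomic unit of force: F_au = E_h/a₀ = m_e²e⁶/((4πε₀)³ℏ⁴) = 8.33 × 10^-8 N.
0.837 × 8.33 × 10^-8 N = 6.97 × 10^-8 N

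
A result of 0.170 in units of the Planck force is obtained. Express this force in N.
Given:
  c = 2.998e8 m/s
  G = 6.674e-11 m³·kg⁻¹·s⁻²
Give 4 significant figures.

2.058e43 N

One Planck force: F_P = c⁴/G = 1.210e44 N.
0.170 × 1.210e44 N = 2.058e43 N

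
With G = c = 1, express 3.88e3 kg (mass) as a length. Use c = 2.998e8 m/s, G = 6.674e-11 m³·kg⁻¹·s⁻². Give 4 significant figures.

In G = c = 1 units mass has dimensions of length; the conversion factor is G/c².
3.88e3 kg × (G/c²) = 2.881e-24 m

2.881e-24 m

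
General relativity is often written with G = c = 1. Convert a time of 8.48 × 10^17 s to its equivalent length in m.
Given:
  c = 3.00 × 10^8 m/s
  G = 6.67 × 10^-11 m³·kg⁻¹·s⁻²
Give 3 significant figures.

2.54 × 10^26 m

Time → length via c.
8.48 × 10^17 s × (c) = 2.54 × 10^26 m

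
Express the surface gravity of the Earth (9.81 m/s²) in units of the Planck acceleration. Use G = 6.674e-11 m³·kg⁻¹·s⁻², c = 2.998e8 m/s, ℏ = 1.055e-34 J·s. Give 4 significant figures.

Planck acceleration: a_P = √(c⁷/(ℏG)) = 5.560e51 m/s².
9.81 / 5.560e51 = 1.764e-51

1.764e-51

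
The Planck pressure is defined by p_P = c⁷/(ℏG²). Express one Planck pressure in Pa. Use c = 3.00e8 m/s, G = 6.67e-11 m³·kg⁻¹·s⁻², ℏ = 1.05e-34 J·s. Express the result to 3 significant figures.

4.68e113 Pa

p_P = c⁷/(ℏG²)
  = 2.19e59 / 4.67e-55
  = 4.68e113 Pa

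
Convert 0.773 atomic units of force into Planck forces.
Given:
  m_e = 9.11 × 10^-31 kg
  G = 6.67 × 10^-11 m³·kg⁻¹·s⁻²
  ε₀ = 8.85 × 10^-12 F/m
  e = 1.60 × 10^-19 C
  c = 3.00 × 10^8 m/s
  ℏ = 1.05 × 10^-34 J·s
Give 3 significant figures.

atomic unit of force: F_au = E_h/a₀ = m_e²e⁶/((4πε₀)³ℏ⁴) = 8.33 × 10^-8 N
Planck force: F_P = c⁴/G = 1.21 × 10^44 N
0.773 × 8.33 × 10^-8 / 1.21 × 10^44 = 5.30 × 10^-52

5.30 × 10^-52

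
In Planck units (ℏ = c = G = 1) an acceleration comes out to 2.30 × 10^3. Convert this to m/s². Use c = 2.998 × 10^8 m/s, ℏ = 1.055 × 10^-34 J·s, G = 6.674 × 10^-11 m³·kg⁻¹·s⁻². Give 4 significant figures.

One Planck acceleration: a_P = √(c⁷/(ℏG)) = 5.560 × 10^51 m/s².
2.30 × 10^3 × 5.560 × 10^51 m/s² = 1.279 × 10^55 m/s²

1.279 × 10^55 m/s²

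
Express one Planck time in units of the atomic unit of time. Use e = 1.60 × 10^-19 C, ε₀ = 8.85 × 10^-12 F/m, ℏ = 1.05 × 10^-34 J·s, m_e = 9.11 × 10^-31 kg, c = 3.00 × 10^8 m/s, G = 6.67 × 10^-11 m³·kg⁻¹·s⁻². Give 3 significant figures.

2.24 × 10^-27

Planck time: t_P = √(ℏG/c⁵) = 5.37 × 10^-44 s
atomic unit of time: τ_au = (4πε₀)²ℏ³/(m_e e⁴) = 2.40 × 10^-17 s
ratio = 5.37 × 10^-44 / 2.40 × 10^-17 = 2.24 × 10^-27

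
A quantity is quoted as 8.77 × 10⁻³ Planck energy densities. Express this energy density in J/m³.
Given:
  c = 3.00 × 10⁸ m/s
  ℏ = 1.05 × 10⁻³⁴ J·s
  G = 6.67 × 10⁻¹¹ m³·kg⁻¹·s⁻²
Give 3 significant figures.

One Planck energy density: u_P = c⁷/(ℏG²) = 4.68 × 10¹¹³ J/m³.
8.77 × 10⁻³ × 4.68 × 10¹¹³ J/m³ = 4.11 × 10¹¹¹ J/m³

4.11 × 10¹¹¹ J/m³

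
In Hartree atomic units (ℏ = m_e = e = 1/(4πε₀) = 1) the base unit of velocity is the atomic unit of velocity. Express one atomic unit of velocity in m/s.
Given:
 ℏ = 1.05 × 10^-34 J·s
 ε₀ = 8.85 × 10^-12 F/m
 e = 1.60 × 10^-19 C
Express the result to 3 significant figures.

2.19 × 10^6 m/s

v_au = e²/(4πε₀ℏ)
  = 2.56 × 10^-38 / 1.17 × 10^-44
  = 2.19 × 10^6 m/s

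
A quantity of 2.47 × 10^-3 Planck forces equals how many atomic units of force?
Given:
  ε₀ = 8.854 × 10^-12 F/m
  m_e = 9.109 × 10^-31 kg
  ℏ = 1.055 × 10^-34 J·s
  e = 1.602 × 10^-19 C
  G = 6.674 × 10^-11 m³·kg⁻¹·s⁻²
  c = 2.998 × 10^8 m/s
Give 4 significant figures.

3.637 × 10^48

Planck force: F_P = c⁴/G = 1.210 × 10^44 N
atomic unit of force: F_au = E_h/a₀ = m_e²e⁶/((4πε₀)³ℏ⁴) = 8.220 × 10^-8 N
2.47 × 10^-3 × 1.210 × 10^44 / 8.220 × 10^-8 = 3.637 × 10^48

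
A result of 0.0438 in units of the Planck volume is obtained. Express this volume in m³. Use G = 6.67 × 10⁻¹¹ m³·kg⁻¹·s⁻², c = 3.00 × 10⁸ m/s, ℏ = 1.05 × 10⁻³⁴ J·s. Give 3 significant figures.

1.83 × 10⁻¹⁰⁶ m³

One Planck volume: V_P = (ℏG/c³)^(3/2) = 4.18 × 10⁻¹⁰⁵ m³.
0.0438 × 4.18 × 10⁻¹⁰⁵ m³ = 1.83 × 10⁻¹⁰⁶ m³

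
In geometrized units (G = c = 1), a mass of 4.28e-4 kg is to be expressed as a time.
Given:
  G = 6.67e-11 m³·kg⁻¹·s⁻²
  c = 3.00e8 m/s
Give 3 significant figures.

Mass → time via G/c³.
4.28e-4 kg × (G/c³) = 1.06e-39 s

1.06e-39 s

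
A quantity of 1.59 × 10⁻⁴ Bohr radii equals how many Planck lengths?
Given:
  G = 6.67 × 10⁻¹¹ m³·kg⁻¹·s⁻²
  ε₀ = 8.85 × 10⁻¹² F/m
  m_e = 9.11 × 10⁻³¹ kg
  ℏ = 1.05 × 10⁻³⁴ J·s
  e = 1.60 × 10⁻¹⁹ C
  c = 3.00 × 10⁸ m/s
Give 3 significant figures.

Bohr radius: a₀ = 4πε₀ℏ²/(m_e e²) = 5.26 × 10⁻¹¹ m
Planck length: ℓ_P = √(ℏG/c³) = 1.61 × 10⁻³⁵ m
1.59 × 10⁻⁴ × 5.26 × 10⁻¹¹ / 1.61 × 10⁻³⁵ = 5.19 × 10²⁰

5.19 × 10²⁰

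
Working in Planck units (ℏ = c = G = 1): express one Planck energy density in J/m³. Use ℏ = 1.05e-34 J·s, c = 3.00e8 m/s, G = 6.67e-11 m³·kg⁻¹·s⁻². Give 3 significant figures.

4.68e113 J/m³

From ℏ = c = G = 1 the energy density scale is u_P = c⁷/(ℏG²).
  = 2.19e59 / 4.67e-55
  = 4.68e113 J/m³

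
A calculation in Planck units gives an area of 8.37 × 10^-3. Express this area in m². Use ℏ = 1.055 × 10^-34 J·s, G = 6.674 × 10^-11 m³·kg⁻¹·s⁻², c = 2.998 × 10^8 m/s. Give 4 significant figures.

2.187 × 10^-72 m²

One Planck area: A_P = ℏG/c³ = 2.613 × 10^-70 m².
8.37 × 10^-3 × 2.613 × 10^-70 m² = 2.187 × 10^-72 m²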